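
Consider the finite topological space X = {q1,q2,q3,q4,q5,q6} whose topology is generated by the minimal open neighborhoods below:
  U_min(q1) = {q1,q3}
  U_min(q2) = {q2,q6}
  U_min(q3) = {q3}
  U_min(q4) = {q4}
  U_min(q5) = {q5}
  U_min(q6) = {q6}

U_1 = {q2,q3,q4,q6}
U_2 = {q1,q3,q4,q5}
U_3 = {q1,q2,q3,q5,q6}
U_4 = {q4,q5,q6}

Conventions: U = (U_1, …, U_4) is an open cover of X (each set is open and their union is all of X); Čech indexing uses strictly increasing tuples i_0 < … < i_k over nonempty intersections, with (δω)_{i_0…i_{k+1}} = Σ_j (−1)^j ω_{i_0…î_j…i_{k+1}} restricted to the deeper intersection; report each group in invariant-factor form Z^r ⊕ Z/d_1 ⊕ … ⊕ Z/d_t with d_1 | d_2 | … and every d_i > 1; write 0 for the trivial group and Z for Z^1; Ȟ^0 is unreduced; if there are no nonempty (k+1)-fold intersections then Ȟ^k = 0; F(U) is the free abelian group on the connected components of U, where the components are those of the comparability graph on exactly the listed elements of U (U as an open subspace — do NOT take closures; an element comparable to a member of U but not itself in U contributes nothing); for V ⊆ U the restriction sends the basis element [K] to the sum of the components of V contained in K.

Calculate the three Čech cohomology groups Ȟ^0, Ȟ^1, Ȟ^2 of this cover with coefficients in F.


Ȟ^0 ≅ Z^4, Ȟ^1 ≅ 0 and Ȟ^2 ≅ 0

cover nerve:
  U12={q3,q4} U13={q2,q3,q6} U14={q4,q6} U23={q1,q3,q5} U24={q4,q5} U34={q5,q6}
  U123={q3} U124={q4} U134={q6} U234={q5}
components per intersection:
  U1: {q2,q6} {q3} {q4}
  U2: {q1,q3} {q4} {q5}
  U3: {q1,q3} {q2,q6} {q5}
  U4: {q4} {q5} {q6}
  U12: {q3} {q4}
  U13: {q2,q6} {q3}
  U14: {q4} {q6}
  U23: {q1,q3} {q5}
  U24: {q4} {q5}
  U34: {q5} {q6}
  U123: {q3}
  U124: {q4}
  U134: {q6}
  U234: {q5}
C dims 12,12,4; δ0: rk 8, SNF 1^8; δ1: rk 4, SNF 1^4
Ȟ^0: (12−8)−0=4 ⇒ Z^4
Ȟ^1: (12−4)−8=0 ⇒ 0
Ȟ^2: (4−0)−4=0 ⇒ 0


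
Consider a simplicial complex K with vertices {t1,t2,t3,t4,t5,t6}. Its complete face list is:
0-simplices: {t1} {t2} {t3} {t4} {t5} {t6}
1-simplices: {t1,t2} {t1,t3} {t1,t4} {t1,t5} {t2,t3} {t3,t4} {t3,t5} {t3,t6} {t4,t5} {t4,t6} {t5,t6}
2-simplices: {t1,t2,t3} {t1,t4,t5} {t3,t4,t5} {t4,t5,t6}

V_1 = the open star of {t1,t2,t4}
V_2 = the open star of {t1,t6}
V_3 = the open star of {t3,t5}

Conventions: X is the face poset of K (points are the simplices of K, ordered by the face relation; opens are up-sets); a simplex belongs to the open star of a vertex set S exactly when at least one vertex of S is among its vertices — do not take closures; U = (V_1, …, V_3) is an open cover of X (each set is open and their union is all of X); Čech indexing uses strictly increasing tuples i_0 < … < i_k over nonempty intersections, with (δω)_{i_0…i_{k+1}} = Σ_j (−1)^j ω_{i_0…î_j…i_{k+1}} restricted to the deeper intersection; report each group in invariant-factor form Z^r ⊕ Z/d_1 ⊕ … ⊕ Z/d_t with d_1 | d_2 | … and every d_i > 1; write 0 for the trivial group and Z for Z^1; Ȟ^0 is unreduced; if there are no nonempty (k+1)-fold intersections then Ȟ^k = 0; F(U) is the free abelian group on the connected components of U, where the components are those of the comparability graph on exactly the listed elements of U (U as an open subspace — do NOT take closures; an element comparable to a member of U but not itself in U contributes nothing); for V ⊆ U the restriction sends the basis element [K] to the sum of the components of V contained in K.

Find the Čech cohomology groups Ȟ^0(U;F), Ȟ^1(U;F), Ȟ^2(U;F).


nerve simplices:
  V1={{t1},{t2},{t4},{t1,t2},{t1,t3},{t1,t4},{t1,t5},{t2,t3},{t3,t4},{t4,t5},{t4,t6},{t1,t2,t3},{t1,t4,t5},{t3,t4,t5},{t4,t5,t6}} V2={{t1},{t6},{t1,t2},{t1,t3},{t1,t4},{t1,t5},{t3,t6},{t4,t6},{t5,t6},{t1,t2,t3},{t1,t4,t5},{t4,t5,t6}} V3={{t3},{t5},{t1,t3},{t1,t5},{t2,t3},{t3,t4},{t3,t5},{t3,t6},{t4,t5},{t5,t6},{t1,t2,t3},{t1,t4,t5},{t3,t4,t5},{t4,t5,t6}}
  V12={{t1},{t1,t2},{t1,t3},{t1,t4},{t1,t5},{t4,t6},{t1,t2,t3},{t1,t4,t5},{t4,t5,t6}} V13={{t1,t3},{t1,t5},{t2,t3},{t3,t4},{t4,t5},{t1,t2,t3},{t1,t4,t5},{t3,t4,t5},{t4,t5,t6}} V23={{t1,t3},{t1,t5},{t3,t6},{t5,t6},{t1,t2,t3},{t1,t4,t5},{t4,t5,t6}}
  V123={{t1,t3},{t1,t5},{t1,t2,t3},{t1,t4,t5},{t4,t5,t6}}
components per intersection:
  V1: {{t1},{t2},{t4},{t1,t2},{t1,t3},{t1,t4},{t1,t5},{t2,t3},{t3,t4},{t4,t5},{t4,t6},{t1,t2,t3},{t1,t4,t5},{t3,t4,t5},{t4,t5,t6}}
  V2: {{t1},{t1,t2},{t1,t3},{t1,t4},{t1,t5},{t1,t2,t3},{t1,t4,t5}} {{t6},{t3,t6},{t4,t6},{t5,t6},{t4,t5,t6}}
  V3: {{t3},{t5},{t1,t3},{t1,t5},{t2,t3},{t3,t4},{t3,t5},{t3,t6},{t4,t5},{t5,t6},{t1,t2,t3},{t1,t4,t5},{t3,t4,t5},{t4,t5,t6}}
  V12: {{t1},{t1,t2},{t1,t3},{t1,t4},{t1,t5},{t1,t2,t3},{t1,t4,t5}} {{t4,t6},{t4,t5,t6}}
  V13: {{t1,t3},{t2,t3},{t1,t2,t3}} {{t1,t5},{t3,t4},{t4,t5},{t1,t4,t5},{t3,t4,t5},{t4,t5,t6}}
  V23: {{t1,t3},{t1,t2,t3}} {{t1,t5},{t1,t4,t5}} {{t3,t6}} {{t5,t6},{t4,t5,t6}}
  V123: {{t1,t3},{t1,t2,t3}} {{t1,t5},{t1,t4,t5}} {{t4,t5,t6}}
C dims 4,8,3; δ0: rk 3, SNF 1^3; δ1: rk 3, SNF 1^3
degree 0: 4−3−0 = 1 → Ȟ^0 ≅ Z
degree 1: 8−3−3 = 2 → Ȟ^1 ≅ Z^2
degree 2: 3−0−3 = 0 → Ȟ^2 ≅ 0

Ȟ^0(U;F) ≅ Z, Ȟ^1(U;F) ≅ Z^2, Ȟ^2(U;F) ≅ 0


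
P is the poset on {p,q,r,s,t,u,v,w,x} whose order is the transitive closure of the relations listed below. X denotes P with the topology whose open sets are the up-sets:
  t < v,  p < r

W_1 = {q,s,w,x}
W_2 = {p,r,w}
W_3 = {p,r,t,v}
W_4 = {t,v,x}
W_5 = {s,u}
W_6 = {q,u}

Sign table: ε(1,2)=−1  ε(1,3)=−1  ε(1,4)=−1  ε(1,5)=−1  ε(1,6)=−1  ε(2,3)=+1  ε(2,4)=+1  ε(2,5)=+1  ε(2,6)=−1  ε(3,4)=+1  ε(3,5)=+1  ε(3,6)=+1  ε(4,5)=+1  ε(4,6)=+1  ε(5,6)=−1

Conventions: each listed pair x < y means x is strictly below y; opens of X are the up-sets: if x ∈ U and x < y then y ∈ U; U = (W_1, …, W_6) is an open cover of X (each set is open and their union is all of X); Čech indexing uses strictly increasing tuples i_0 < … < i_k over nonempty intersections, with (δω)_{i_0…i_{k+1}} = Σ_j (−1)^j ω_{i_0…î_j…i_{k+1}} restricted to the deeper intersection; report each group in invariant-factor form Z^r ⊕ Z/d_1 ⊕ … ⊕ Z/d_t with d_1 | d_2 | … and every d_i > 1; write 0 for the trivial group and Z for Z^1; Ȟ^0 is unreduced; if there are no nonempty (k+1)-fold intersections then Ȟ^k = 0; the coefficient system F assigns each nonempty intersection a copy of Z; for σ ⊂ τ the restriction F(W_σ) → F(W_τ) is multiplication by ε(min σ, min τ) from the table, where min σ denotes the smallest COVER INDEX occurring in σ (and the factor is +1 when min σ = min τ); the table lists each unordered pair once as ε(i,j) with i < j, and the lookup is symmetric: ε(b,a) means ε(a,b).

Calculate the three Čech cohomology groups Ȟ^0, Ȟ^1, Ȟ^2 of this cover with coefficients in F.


nonempty overlaps:
  W12={w} W14={x} W15={s} W16={q} W23={p,r} W34={t,v} W56={u}
C dims 6,7; δ0: rk 6, SNF 1^5·2
degree 0: 6−6−0 = 0 → Ȟ^0 ≅ 0
degree 1: 7−0−6 = 1 plus torsion [2] → Ȟ^1 ≅ Z ⊕ Z/2
degree 2: 0−0−0 = 0 → Ȟ^2 ≅ 0

Ȟ^0 ≅ 0,  Ȟ^1 ≅ Z ⊕ Z/2,  Ȟ^2 ≅ 0


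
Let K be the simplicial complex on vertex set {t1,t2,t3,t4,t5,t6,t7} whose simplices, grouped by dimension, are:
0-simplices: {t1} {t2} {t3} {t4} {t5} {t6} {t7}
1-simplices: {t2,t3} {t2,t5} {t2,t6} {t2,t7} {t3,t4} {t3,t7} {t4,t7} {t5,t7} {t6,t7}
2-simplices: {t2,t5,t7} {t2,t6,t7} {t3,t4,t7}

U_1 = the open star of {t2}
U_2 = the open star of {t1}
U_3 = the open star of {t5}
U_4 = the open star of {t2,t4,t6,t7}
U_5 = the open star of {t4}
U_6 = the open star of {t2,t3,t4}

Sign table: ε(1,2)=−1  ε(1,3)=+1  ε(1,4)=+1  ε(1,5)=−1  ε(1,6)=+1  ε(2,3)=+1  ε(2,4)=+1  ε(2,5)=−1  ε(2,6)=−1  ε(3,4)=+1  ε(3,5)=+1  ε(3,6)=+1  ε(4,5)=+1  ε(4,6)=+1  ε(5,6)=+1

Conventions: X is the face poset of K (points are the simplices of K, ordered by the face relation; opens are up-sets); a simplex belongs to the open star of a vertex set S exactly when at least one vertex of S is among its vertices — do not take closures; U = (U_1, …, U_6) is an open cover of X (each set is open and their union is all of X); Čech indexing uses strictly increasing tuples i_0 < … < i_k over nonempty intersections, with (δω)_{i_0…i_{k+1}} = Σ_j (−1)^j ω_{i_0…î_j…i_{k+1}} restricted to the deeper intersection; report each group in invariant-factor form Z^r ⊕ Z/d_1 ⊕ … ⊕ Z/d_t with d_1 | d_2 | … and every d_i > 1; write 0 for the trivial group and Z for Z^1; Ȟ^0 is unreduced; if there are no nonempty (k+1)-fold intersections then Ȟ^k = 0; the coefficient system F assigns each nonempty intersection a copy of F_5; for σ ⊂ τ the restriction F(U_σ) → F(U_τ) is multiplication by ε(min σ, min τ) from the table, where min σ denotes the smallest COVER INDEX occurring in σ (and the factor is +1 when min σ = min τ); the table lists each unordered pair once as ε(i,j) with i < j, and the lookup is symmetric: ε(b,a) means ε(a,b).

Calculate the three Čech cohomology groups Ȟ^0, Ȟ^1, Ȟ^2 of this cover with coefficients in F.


nerve of the cover:
  U1={{t2},{t2,t3},{t2,t5},{t2,t6},{t2,t7},{t2,t5,t7},{t2,t6,t7}} U2={{t1}} U3={{t5},{t2,t5},{t5,t7},{t2,t5,t7}} U4={{t2},{t4},{t6},{t7},{t2,t3},{t2,t5},{t2,t6},{t2,t7},{t3,t4},{t3,t7},{t4,t7},{t5,t7},{t6,t7},{t2,t5,t7},{t2,t6,t7},{t3,t4,t7}} U5={{t4},{t3,t4},{t4,t7},{t3,t4,t7}} U6={{t2},{t3},{t4},{t2,t3},{t2,t5},{t2,t6},{t2,t7},{t3,t4},{t3,t7},{t4,t7},{t2,t5,t7},{t2,t6,t7},{t3,t4,t7}}
  U13={{t2,t5},{t2,t5,t7}} U14={{t2},{t2,t3},{t2,t5},{t2,t6},{t2,t7},{t2,t5,t7},{t2,t6,t7}} U16={{t2},{t2,t3},{t2,t5},{t2,t6},{t2,t7},{t2,t5,t7},{t2,t6,t7}} U34={{t2,t5},{t5,t7},{t2,t5,t7}} U36={{t2,t5},{t2,t5,t7}} U45={{t4},{t3,t4},{t4,t7},{t3,t4,t7}} U46={{t2},{t4},{t2,t3},{t2,t5},{t2,t6},{t2,t7},{t3,t4},{t3,t7},{t4,t7},{t2,t5,t7},{t2,t6,t7},{t3,t4,t7}} U56={{t4},{t3,t4},{t4,t7},{t3,t4,t7}}
  U134={{t2,t5},{t2,t5,t7}} U136={{t2,t5},{t2,t5,t7}} U146={{t2},{t2,t3},{t2,t5},{t2,t6},{t2,t7},{t2,t5,t7},{t2,t6,t7}} U346={{t2,t5},{t2,t5,t7}} U456={{t4},{t3,t4},{t4,t7},{t3,t4,t7}}
  U1346={{t2,t5},{t2,t5,t7}}
C dims 6,8,5,1; δ0: rk_F5 4; δ1: rk_F5 4; δ2: rk_F5 1
Ȟ^0 = (6 − 4) − 0 = 2, so Ȟ^0 ≅ Z/5 ⊕ Z/5
Ȟ^1 = (8 − 4) − 4 = 0, so Ȟ^1 ≅ 0
Ȟ^2 = (5 − 1) − 4 = 0, so Ȟ^2 ≅ 0

Ȟ^0(U;F) ≅ Z/5 ⊕ Z/5, Ȟ^1(U;F) ≅ 0 and Ȟ^2(U;F) ≅ 0


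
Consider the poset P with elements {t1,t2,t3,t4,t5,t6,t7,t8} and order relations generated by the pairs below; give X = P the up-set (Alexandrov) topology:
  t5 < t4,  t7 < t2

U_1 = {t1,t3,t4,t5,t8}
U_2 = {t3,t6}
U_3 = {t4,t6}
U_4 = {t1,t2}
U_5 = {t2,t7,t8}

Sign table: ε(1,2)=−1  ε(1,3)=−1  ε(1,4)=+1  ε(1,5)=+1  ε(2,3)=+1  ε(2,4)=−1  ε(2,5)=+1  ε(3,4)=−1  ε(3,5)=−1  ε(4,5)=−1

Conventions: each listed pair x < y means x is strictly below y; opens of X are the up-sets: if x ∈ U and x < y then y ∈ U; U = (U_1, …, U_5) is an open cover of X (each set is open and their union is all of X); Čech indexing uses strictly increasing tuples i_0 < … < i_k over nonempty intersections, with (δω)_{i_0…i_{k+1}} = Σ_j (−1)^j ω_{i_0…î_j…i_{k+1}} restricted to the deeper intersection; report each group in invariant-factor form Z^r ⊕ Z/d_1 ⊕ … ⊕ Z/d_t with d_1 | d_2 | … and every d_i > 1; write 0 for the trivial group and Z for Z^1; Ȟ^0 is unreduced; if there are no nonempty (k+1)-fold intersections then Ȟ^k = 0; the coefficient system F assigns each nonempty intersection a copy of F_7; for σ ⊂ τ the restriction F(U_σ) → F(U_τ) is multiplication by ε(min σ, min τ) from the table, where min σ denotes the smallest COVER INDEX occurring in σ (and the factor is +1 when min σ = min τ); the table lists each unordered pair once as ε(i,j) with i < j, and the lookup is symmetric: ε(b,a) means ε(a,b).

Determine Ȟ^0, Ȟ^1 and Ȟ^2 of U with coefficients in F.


Ȟ^0(U;F) ≅ 0, Ȟ^1(U;F) ≅ Z/7, Ȟ^2(U;F) ≅ 0

intersection data:
  U12={t3} U13={t4} U14={t1} U15={t8} U23={t6} U45={t2}
C dims 5,6; δ0: rk_F7 5
Ȟ^0 = (5 − 5) − 0 = 0, so Ȟ^0 ≅ 0
Ȟ^1 = (6 − 0) − 5 = 1, so Ȟ^1 ≅ Z/7
Ȟ^2 = (0 − 0) − 0 = 0, so Ȟ^2 ≅ 0


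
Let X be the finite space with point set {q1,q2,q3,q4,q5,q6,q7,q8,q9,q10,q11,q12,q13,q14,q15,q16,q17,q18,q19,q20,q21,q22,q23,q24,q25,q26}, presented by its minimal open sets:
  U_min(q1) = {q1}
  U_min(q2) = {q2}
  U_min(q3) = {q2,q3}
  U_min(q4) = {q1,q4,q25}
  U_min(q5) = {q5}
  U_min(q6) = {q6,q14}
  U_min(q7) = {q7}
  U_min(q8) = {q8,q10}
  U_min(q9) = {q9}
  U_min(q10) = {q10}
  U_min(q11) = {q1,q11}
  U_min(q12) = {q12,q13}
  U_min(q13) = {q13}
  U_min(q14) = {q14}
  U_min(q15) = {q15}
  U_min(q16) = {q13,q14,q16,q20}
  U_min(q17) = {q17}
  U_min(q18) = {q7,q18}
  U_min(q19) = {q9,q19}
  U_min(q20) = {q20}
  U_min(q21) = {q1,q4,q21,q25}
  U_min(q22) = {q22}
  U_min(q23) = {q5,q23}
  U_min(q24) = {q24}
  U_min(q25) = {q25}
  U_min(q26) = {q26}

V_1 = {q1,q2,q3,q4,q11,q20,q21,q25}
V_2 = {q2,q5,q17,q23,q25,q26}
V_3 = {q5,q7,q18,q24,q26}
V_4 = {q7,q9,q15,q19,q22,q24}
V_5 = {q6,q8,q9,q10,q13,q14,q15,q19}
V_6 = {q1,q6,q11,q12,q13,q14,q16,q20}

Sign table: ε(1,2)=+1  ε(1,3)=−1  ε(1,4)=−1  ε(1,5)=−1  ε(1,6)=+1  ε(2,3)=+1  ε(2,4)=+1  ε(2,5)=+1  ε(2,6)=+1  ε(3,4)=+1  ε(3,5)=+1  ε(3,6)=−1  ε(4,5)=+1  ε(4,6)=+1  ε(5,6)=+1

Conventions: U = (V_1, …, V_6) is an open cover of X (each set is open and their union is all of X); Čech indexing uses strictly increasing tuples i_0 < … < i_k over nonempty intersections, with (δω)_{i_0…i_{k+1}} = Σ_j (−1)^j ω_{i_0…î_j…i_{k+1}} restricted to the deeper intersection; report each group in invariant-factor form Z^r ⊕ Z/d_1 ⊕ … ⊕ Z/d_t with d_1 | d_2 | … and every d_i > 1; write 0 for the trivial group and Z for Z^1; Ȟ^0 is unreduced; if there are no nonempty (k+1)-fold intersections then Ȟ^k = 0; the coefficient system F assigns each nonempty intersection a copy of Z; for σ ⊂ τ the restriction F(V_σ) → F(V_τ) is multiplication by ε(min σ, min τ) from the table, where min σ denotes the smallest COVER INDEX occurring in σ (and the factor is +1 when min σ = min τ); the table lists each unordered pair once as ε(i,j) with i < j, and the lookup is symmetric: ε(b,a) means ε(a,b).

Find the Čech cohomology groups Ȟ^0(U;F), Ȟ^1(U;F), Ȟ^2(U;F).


nerve simplices:
  V12={q2,q25} V16={q1,q11,q20} V23={q5,q26} V34={q7,q24} V45={q9,q15,q19} V56={q6,q13,q14}
C dims 6,6; δ0: rk 5, SNF 1^5
degree 0: 6−5−0 = 1 → Ȟ^0 ≅ Z
degree 1: 6−0−5 = 1 → Ȟ^1 ≅ Z
degree 2: 0−0−0 = 0 → Ȟ^2 ≅ 0

Ȟ^0 ≅ Z, Ȟ^1 ≅ Z and Ȟ^2 ≅ 0


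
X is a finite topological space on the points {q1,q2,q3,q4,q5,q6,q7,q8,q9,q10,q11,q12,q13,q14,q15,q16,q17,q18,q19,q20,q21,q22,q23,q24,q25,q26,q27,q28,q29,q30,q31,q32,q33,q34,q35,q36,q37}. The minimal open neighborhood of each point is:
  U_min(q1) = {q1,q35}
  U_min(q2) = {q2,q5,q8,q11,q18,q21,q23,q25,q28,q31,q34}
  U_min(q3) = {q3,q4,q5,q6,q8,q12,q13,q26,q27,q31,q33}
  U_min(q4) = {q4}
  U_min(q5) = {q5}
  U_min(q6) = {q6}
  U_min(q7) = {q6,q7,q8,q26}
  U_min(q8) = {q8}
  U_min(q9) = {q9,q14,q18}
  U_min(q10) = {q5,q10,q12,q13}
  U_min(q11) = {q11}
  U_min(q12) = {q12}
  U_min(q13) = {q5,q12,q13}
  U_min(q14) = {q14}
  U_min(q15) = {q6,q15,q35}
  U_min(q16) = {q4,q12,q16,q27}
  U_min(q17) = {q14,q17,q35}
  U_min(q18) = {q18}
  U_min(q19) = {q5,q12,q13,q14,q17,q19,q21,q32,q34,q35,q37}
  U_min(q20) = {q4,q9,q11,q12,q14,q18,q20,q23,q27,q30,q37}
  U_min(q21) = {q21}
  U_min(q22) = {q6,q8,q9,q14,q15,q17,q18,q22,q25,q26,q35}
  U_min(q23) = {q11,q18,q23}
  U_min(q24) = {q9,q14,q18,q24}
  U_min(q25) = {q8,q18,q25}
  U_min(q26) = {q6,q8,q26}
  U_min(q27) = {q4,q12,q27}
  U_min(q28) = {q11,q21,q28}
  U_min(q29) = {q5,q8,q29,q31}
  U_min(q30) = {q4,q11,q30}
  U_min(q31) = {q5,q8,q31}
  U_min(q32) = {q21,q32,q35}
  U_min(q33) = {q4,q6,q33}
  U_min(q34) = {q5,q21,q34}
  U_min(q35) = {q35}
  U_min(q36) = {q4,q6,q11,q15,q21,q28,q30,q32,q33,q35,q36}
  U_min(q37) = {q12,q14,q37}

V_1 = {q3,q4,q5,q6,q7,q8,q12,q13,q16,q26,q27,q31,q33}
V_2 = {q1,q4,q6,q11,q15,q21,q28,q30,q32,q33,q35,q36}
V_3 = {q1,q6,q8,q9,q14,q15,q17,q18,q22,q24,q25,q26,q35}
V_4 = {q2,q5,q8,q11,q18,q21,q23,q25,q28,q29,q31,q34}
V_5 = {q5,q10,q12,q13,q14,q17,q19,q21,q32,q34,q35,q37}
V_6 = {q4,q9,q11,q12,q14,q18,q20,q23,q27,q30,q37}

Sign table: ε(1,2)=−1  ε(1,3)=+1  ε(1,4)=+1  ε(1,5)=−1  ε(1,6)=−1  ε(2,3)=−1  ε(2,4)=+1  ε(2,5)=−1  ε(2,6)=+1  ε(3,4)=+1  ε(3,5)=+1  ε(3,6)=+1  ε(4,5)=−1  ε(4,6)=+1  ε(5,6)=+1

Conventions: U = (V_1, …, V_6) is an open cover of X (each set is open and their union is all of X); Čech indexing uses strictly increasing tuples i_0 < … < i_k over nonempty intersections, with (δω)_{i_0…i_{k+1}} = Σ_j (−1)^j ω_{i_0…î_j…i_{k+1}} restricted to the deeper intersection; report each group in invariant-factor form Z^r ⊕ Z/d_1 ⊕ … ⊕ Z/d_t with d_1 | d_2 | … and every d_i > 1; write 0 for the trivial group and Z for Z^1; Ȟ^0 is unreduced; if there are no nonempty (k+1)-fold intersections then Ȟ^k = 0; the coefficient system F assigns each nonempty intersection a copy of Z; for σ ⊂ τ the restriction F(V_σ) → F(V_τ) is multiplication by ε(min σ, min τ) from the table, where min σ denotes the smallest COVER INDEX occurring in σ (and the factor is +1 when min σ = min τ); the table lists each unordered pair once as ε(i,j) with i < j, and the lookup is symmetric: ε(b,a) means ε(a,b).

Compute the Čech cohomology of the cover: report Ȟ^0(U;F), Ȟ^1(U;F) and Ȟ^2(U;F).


Ȟ^0(U;F) ≅ 0,  Ȟ^1(U;F) ≅ Z/2,  Ȟ^2(U;F) ≅ Z

intersection data:
  V12={q4,q6,q33} V13={q6,q8,q26} V14={q5,q8,q31} V15={q5,q12,q13} V16={q4,q12,q27} V23={q1,q6,q15,q35} V24={q11,q21,q28} V25={q21,q32,q35} V26={q4,q11,q30} V34={q8,q18,q25} V35={q14,q17,q35} V36={q9,q14,q18} V45={q5,q21,q34} V46={q11,q18,q23} V56={q12,q14,q37}
  V123={q6} V126={q4} V134={q8} V145={q5} V156={q12} V235={q35} V245={q21} V246={q11} V346={q18} V356={q14}
C dims 6,15,10; δ0: rk 6, SNF 1^5·2; δ1: rk 9, SNF 1^9
Ȟ^0 = (6 − 6) − 0 = 0, so Ȟ^0 ≅ 0
Ȟ^1 = (15 − 9) − 6 = 0 plus torsion [2], so Ȟ^1 ≅ Z/2
Ȟ^2 = (10 − 0) − 9 = 1, so Ȟ^2 ≅ Z


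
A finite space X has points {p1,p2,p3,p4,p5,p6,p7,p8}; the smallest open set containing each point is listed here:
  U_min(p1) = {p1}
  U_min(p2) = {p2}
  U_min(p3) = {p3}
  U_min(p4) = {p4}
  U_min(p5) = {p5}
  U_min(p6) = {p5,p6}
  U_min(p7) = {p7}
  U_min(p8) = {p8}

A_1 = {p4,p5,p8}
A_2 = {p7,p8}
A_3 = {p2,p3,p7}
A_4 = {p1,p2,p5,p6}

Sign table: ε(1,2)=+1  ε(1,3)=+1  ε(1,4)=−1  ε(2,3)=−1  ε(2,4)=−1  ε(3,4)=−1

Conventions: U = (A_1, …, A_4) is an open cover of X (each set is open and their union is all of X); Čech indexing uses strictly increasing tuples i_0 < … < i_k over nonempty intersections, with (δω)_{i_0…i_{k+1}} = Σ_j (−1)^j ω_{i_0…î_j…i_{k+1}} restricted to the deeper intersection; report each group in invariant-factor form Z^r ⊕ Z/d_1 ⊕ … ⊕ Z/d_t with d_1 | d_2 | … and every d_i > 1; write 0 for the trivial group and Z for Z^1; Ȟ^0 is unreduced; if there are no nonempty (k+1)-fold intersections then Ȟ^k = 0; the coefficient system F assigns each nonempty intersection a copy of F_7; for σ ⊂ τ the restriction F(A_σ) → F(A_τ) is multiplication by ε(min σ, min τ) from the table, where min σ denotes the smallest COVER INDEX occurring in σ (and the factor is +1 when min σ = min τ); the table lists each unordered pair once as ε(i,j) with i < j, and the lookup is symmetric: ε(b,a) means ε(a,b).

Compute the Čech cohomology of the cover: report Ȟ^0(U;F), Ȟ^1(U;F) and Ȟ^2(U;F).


nerve simplices:
  A12={p8} A14={p5} A23={p7} A34={p2}
C dims 4,4; δ0: rk_F7 4
degree 0: 4−4−0 = 0 → Ȟ^0 ≅ 0
degree 1: 4−0−4 = 0 → Ȟ^1 ≅ 0
degree 2: 0−0−0 = 0 → Ȟ^2 ≅ 0

Ȟ^0(U;F) ≅ 0, Ȟ^1(U;F) ≅ 0, Ȟ^2(U;F) ≅ 0


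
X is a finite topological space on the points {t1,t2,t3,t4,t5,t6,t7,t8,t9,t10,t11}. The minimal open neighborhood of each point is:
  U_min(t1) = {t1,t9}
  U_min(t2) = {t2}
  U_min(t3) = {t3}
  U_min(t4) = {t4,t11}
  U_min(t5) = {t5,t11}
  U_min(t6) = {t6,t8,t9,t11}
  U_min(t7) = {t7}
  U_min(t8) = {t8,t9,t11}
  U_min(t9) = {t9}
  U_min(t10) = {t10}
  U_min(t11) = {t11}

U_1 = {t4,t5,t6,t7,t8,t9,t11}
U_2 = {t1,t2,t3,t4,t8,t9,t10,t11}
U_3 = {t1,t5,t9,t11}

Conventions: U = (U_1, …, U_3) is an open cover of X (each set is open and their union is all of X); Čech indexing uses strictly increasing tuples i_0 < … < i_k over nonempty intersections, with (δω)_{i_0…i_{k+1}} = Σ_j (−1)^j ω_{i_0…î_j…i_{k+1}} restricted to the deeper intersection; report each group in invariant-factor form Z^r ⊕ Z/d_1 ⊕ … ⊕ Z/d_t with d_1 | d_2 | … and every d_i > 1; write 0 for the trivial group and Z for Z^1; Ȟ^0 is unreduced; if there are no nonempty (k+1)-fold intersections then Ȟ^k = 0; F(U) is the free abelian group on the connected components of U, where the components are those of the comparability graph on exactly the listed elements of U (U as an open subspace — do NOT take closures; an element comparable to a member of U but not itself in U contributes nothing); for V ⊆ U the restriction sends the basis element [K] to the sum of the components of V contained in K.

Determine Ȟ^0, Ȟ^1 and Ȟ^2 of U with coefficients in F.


nonempty overlaps:
  U12={t4,t8,t9,t11} U13={t5,t9,t11} U23={t1,t9,t11}
  U123={t9,t11}
components per intersection:
  U1: {t4,t5,t6,t8,t9,t11} {t7}
  U2: {t1,t4,t8,t9,t11} {t2} {t3} {t10}
  U3: {t1,t9} {t5,t11}
  U12: {t4,t8,t9,t11}
  U13: {t5,t11} {t9}
  U23: {t1,t9} {t11}
  U123: {t9} {t11}
C dims 8,5,2; δ0: rk 3, SNF 1^3; δ1: rk 2, SNF 1^2
degree 0: 8−3−0 = 5 → Ȟ^0 ≅ Z^5
degree 1: 5−2−3 = 0 → Ȟ^1 ≅ 0
degree 2: 2−0−2 = 0 → Ȟ^2 ≅ 0

Ȟ^0 = Z^5, Ȟ^1 = 0 and Ȟ^2 = 0


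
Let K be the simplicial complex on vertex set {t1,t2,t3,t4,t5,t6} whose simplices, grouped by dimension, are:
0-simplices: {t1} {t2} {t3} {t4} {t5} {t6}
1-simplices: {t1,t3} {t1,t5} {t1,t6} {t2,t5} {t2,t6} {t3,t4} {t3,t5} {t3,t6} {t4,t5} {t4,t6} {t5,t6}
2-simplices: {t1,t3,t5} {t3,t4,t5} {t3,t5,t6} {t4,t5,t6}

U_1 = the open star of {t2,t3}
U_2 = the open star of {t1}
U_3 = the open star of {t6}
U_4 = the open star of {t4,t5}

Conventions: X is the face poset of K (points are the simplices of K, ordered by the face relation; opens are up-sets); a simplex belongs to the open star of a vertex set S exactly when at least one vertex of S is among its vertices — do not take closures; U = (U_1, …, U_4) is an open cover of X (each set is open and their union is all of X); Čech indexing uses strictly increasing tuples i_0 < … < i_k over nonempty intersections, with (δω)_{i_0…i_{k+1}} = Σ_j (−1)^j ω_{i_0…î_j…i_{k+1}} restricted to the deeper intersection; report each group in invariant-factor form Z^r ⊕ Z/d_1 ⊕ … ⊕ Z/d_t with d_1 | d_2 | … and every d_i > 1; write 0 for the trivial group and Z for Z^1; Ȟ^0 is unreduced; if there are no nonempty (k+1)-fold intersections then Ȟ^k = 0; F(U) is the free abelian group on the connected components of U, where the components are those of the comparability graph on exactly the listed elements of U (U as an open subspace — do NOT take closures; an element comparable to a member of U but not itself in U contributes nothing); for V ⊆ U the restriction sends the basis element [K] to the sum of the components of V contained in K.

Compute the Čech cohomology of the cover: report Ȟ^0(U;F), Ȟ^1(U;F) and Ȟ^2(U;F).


intersection data:
  U1={{t2},{t3},{t1,t3},{t2,t5},{t2,t6},{t3,t4},{t3,t5},{t3,t6},{t1,t3,t5},{t3,t4,t5},{t3,t5,t6}} U2={{t1},{t1,t3},{t1,t5},{t1,t6},{t1,t3,t5}} U3={{t6},{t1,t6},{t2,t6},{t3,t6},{t4,t6},{t5,t6},{t3,t5,t6},{t4,t5,t6}} U4={{t4},{t5},{t1,t5},{t2,t5},{t3,t4},{t3,t5},{t4,t5},{t4,t6},{t5,t6},{t1,t3,t5},{t3,t4,t5},{t3,t5,t6},{t4,t5,t6}}
  U12={{t1,t3},{t1,t3,t5}} U13={{t2,t6},{t3,t6},{t3,t5,t6}} U14={{t2,t5},{t3,t4},{t3,t5},{t1,t3,t5},{t3,t4,t5},{t3,t5,t6}} U23={{t1,t6}} U24={{t1,t5},{t1,t3,t5}} U34={{t4,t6},{t5,t6},{t3,t5,t6},{t4,t5,t6}}
  U124={{t1,t3,t5}} U134={{t3,t5,t6}}
components per intersection:
  U1: {{t2},{t2,t5},{t2,t6}} {{t3},{t1,t3},{t3,t4},{t3,t5},{t3,t6},{t1,t3,t5},{t3,t4,t5},{t3,t5,t6}}
  U2: {{t1},{t1,t3},{t1,t5},{t1,t6},{t1,t3,t5}}
  U3: {{t6},{t1,t6},{t2,t6},{t3,t6},{t4,t6},{t5,t6},{t3,t5,t6},{t4,t5,t6}}
  U4: {{t4},{t5},{t1,t5},{t2,t5},{t3,t4},{t3,t5},{t4,t5},{t4,t6},{t5,t6},{t1,t3,t5},{t3,t4,t5},{t3,t5,t6},{t4,t5,t6}}
  U12: {{t1,t3},{t1,t3,t5}}
  U13: {{t2,t6}} {{t3,t6},{t3,t5,t6}}
  U14: {{t2,t5}} {{t3,t4},{t3,t5},{t1,t3,t5},{t3,t4,t5},{t3,t5,t6}}
  U23: {{t1,t6}}
  U24: {{t1,t5},{t1,t3,t5}}
  U34: {{t4,t6},{t5,t6},{t3,t5,t6},{t4,t5,t6}}
  U124: {{t1,t3,t5}}
  U134: {{t3,t5,t6}}
C dims 5,8,2; δ0: rk 4, SNF 1^4; δ1: rk 2, SNF 1^2
Ȟ^0 = (5 − 4) − 0 = 1, so Ȟ^0 ≅ Z
Ȟ^1 = (8 − 2) − 4 = 2, so Ȟ^1 ≅ Z^2
Ȟ^2 = (2 − 0) − 2 = 0, so Ȟ^2 ≅ 0

Ȟ^0 ≅ Z, Ȟ^1 ≅ Z^2 and Ȟ^2 ≅ 0


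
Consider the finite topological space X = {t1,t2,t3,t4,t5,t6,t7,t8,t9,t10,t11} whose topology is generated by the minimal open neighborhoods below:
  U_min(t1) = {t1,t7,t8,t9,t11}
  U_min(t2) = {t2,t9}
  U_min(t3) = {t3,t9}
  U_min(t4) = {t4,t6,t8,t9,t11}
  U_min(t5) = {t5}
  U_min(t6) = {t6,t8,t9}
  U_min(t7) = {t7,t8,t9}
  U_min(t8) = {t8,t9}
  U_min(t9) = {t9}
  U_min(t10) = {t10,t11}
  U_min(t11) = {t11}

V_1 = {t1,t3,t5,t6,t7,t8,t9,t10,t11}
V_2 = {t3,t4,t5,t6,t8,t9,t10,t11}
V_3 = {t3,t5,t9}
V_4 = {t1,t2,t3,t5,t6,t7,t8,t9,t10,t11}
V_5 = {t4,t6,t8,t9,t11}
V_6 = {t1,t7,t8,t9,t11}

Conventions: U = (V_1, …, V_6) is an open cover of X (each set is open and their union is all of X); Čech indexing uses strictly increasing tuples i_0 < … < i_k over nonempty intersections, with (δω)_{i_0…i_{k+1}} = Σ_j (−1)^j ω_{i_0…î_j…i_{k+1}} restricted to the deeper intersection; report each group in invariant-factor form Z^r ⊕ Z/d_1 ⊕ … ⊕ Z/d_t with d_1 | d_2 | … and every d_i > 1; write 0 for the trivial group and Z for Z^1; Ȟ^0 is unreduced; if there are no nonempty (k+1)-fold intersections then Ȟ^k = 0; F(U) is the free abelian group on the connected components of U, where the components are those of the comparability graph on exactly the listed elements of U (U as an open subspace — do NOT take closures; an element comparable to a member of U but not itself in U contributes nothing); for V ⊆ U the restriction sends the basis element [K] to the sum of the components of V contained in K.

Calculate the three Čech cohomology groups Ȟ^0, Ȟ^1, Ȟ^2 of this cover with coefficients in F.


nerve of the cover:
  V12={t3,t5,t6,t8,t9,t10,t11} V13={t3,t5,t9} V14={t1,t3,t5,t6,t7,t8,t9,t10,t11} V15={t6,t8,t9,t11} V16={t1,t7,t8,t9,t11} V23={t3,t5,t9} V24={t3,t5,t6,t8,t9,t10,t11} V25={t4,t6,t8,t9,t11} V26={t8,t9,t11} V34={t3,t5,t9} V35={t9} V36={t9} V45={t6,t8,t9,t11} V46={t1,t7,t8,t9,t11} V56={t8,t9,t11}
  V123={t3,t5,t9} V124={t3,t5,t6,t8,t9,t10,t11} V125={t6,t8,t9,t11} V126={t8,t9,t11} V134={t3,t5,t9} V135={t9} V136={t9} V145={t6,t8,t9,t11} V146={t1,t7,t8,t9,t11} V156={t8,t9,t11} V234={t3,t5,t9} V235={t9} V236={t9} V245={t6,t8,t9,t11} V246={t8,t9,t11} V256={t8,t9,t11} V345={t9} V346={t9} V356={t9} V456={t8,t9,t11}
  V1234={t3,t5,t9} V1235={t9} V1236={t9} V1245={t6,t8,t9,t11} V1246={t8,t9,t11} V1256={t8,t9,t11} V1345={t9} V1346={t9} V1356={t9} V1456={t8,t9,t11} V2345={t9} V2346={t9} V2356={t9} V2456={t8,t9,t11} V3456={t9}
  V12345={t9} V12346={t9} V12356={t9} V12456={t8,t9,t11} V13456={t9} V23456={t9}
  V123456={t9}
components per intersection:
  V1: {t1,t3,t6,t7,t8,t9,t10,t11} {t5}
  V2: {t3,t4,t6,t8,t9,t10,t11} {t5}
  V3: {t3,t9} {t5}
  V4: {t1,t2,t3,t6,t7,t8,t9,t10,t11} {t5}
  V5: {t4,t6,t8,t9,t11}
  V6: {t1,t7,t8,t9,t11}
  V12: {t3,t6,t8,t9} {t5} {t10,t11}
  V13: {t3,t9} {t5}
  V14: {t1,t3,t6,t7,t8,t9,t10,t11} {t5}
  V15: {t6,t8,t9} {t11}
  V16: {t1,t7,t8,t9,t11}
  V23: {t3,t9} {t5}
  V24: {t3,t6,t8,t9} {t5} {t10,t11}
  V25: {t4,t6,t8,t9,t11}
  V26: {t8,t9} {t11}
  V34: {t3,t9} {t5}
  V35: {t9}
  V36: {t9}
  V45: {t6,t8,t9} {t11}
  V46: {t1,t7,t8,t9,t11}
  V56: {t8,t9} {t11}
  V123: {t3,t9} {t5}
  V124: {t3,t6,t8,t9} {t5} {t10,t11}
  V125: {t6,t8,t9} {t11}
  V126: {t8,t9} {t11}
  V134: {t3,t9} {t5}
  V135: {t9}
  V136: {t9}
  V145: {t6,t8,t9} {t11}
  V146: {t1,t7,t8,t9,t11}
  V156: {t8,t9} {t11}
  V234: {t3,t9} {t5}
  V235: {t9}
  V236: {t9}
  V245: {t6,t8,t9} {t11}
  V246: {t8,t9} {t11}
  V256: {t8,t9} {t11}
  V345: {t9}
  V346: {t9}
  V356: {t9}
  V456: {t8,t9} {t11}
  V1234: {t3,t9} {t5}
  V1235: {t9}
  V1236: {t9}
  V1245: {t6,t8,t9} {t11}
  V1246: {t8,t9} {t11}
  V1256: {t8,t9} {t11}
  V1345: {t9}
  V1346: {t9}
  V1356: {t9}
  V1456: {t8,t9} {t11}
  V2345: {t9}
  V2346: {t9}
  V2356: {t9}
  V2456: {t8,t9} {t11}
  V3456: {t9}
  V12345: {t9}
  V12346: {t9}
  V12356: {t9}
  V12456: {t8,t9} {t11}
  V13456: {t9}
  V23456: {t9}
  V123456: {t9}
C dims 10,27,33,21; δ0: rk 8, SNF 1^8; δ1: rk 18, SNF 1^18; δ2: rk 15, SNF 1^15
Ȟ^0 = (10 − 8) − 0 = 2, so Ȟ^0 ≅ Z^2
Ȟ^1 = (27 − 18) − 8 = 1, so Ȟ^1 ≅ Z
Ȟ^2 = (33 − 15) − 18 = 0, so Ȟ^2 ≅ 0

Ȟ^0(U;F) ≅ Z^2,  Ȟ^1(U;F) ≅ Z,  Ȟ^2(U;F) ≅ 0


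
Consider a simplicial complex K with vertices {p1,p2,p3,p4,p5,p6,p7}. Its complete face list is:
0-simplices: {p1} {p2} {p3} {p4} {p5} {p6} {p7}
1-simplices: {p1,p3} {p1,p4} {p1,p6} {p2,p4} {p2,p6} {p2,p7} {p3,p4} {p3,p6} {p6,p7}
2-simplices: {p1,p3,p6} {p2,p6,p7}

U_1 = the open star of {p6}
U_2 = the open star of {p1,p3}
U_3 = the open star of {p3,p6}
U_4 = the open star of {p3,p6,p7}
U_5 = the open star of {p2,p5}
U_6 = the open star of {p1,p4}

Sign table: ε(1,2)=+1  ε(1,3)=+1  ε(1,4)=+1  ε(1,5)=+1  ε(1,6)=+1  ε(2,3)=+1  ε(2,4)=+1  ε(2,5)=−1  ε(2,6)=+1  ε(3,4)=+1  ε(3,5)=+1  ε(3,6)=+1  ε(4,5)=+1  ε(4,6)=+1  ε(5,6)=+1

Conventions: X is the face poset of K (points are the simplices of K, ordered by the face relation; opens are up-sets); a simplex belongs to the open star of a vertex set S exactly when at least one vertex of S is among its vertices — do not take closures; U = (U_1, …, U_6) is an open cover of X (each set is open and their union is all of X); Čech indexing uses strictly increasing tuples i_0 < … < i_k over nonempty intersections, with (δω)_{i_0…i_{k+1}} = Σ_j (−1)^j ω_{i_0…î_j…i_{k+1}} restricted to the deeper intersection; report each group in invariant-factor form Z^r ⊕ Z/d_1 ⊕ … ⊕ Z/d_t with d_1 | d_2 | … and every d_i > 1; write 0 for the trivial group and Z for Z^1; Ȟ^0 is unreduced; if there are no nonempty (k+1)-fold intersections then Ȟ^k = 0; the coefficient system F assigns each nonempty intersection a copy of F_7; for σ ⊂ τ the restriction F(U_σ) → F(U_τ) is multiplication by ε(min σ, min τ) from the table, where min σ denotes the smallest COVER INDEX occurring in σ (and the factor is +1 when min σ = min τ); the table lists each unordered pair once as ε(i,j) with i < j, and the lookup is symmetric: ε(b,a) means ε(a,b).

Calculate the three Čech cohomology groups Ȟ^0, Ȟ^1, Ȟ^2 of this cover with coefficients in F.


intersection data:
  U1={{p6},{p1,p6},{p2,p6},{p3,p6},{p6,p7},{p1,p3,p6},{p2,p6,p7}} U2={{p1},{p3},{p1,p3},{p1,p4},{p1,p6},{p3,p4},{p3,p6},{p1,p3,p6}} U3={{p3},{p6},{p1,p3},{p1,p6},{p2,p6},{p3,p4},{p3,p6},{p6,p7},{p1,p3,p6},{p2,p6,p7}} U4={{p3},{p6},{p7},{p1,p3},{p1,p6},{p2,p6},{p2,p7},{p3,p4},{p3,p6},{p6,p7},{p1,p3,p6},{p2,p6,p7}} U5={{p2},{p5},{p2,p4},{p2,p6},{p2,p7},{p2,p6,p7}} U6={{p1},{p4},{p1,p3},{p1,p4},{p1,p6},{p2,p4},{p3,p4},{p1,p3,p6}}
  U12={{p1,p6},{p3,p6},{p1,p3,p6}} U13={{p6},{p1,p6},{p2,p6},{p3,p6},{p6,p7},{p1,p3,p6},{p2,p6,p7}} U14={{p6},{p1,p6},{p2,p6},{p3,p6},{p6,p7},{p1,p3,p6},{p2,p6,p7}} U15={{p2,p6},{p2,p6,p7}} U16={{p1,p6},{p1,p3,p6}} U23={{p3},{p1,p3},{p1,p6},{p3,p4},{p3,p6},{p1,p3,p6}} U24={{p3},{p1,p3},{p1,p6},{p3,p4},{p3,p6},{p1,p3,p6}} U26={{p1},{p1,p3},{p1,p4},{p1,p6},{p3,p4},{p1,p3,p6}} U34={{p3},{p6},{p1,p3},{p1,p6},{p2,p6},{p3,p4},{p3,p6},{p6,p7},{p1,p3,p6},{p2,p6,p7}} U35={{p2,p6},{p2,p6,p7}} U36={{p1,p3},{p1,p6},{p3,p4},{p1,p3,p6}} U45={{p2,p6},{p2,p7},{p2,p6,p7}} U46={{p1,p3},{p1,p6},{p3,p4},{p1,p3,p6}} U56={{p2,p4}}
  U123={{p1,p6},{p3,p6},{p1,p3,p6}} U124={{p1,p6},{p3,p6},{p1,p3,p6}} U126={{p1,p6},{p1,p3,p6}} U134={{p6},{p1,p6},{p2,p6},{p3,p6},{p6,p7},{p1,p3,p6},{p2,p6,p7}} U135={{p2,p6},{p2,p6,p7}} U136={{p1,p6},{p1,p3,p6}} U145={{p2,p6},{p2,p6,p7}} U146={{p1,p6},{p1,p3,p6}} U234={{p3},{p1,p3},{p1,p6},{p3,p4},{p3,p6},{p1,p3,p6}} U236={{p1,p3},{p1,p6},{p3,p4},{p1,p3,p6}} U246={{p1,p3},{p1,p6},{p3,p4},{p1,p3,p6}} U345={{p2,p6},{p2,p6,p7}} U346={{p1,p3},{p1,p6},{p3,p4},{p1,p3,p6}}
  U1234={{p1,p6},{p3,p6},{p1,p3,p6}} U1236={{p1,p6},{p1,p3,p6}} U1246={{p1,p6},{p1,p3,p6}} U1345={{p2,p6},{p2,p6,p7}} U1346={{p1,p6},{p1,p3,p6}} U2346={{p1,p3},{p1,p6},{p3,p4},{p1,p3,p6}}
  U12346={{p1,p6},{p1,p3,p6}}
C dims 6,14,13,6; δ0: rk_F7 5; δ1: rk_F7 8; δ2: rk_F7 5
Ȟ^0 = (6 − 5) − 0 = 1, so Ȟ^0 ≅ Z/7
Ȟ^1 = (14 − 8) − 5 = 1, so Ȟ^1 ≅ Z/7
Ȟ^2 = (13 − 5) − 8 = 0, so Ȟ^2 ≅ 0

Ȟ^0 = Z/7, Ȟ^1 = Z/7, Ȟ^2 = 0


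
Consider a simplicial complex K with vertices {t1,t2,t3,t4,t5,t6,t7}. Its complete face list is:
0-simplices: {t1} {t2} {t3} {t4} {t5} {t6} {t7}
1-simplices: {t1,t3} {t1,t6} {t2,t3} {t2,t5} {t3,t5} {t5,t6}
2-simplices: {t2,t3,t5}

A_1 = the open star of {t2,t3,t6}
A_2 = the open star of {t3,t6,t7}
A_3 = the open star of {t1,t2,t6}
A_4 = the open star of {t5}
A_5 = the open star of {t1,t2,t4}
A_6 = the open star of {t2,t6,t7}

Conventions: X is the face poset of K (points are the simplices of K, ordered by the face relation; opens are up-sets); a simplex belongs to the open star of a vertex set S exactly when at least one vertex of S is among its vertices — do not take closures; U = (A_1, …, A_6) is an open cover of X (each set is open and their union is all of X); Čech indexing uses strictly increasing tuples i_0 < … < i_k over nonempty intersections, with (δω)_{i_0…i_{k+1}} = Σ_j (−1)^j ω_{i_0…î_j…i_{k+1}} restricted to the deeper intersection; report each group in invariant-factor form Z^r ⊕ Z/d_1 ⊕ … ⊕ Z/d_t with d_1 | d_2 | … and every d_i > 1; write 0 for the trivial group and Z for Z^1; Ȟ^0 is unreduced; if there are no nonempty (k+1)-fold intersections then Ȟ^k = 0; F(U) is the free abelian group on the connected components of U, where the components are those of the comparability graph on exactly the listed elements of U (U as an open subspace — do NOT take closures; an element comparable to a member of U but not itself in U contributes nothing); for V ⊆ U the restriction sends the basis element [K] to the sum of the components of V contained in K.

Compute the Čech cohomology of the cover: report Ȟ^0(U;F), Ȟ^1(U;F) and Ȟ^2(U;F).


Ȟ^0 = Z^3, Ȟ^1 = Z and Ȟ^2 = 0

nerve of the cover:
  A1={{t2},{t3},{t6},{t1,t3},{t1,t6},{t2,t3},{t2,t5},{t3,t5},{t5,t6},{t2,t3,t5}} A2={{t3},{t6},{t7},{t1,t3},{t1,t6},{t2,t3},{t3,t5},{t5,t6},{t2,t3,t5}} A3={{t1},{t2},{t6},{t1,t3},{t1,t6},{t2,t3},{t2,t5},{t5,t6},{t2,t3,t5}} A4={{t5},{t2,t5},{t3,t5},{t5,t6},{t2,t3,t5}} A5={{t1},{t2},{t4},{t1,t3},{t1,t6},{t2,t3},{t2,t5},{t2,t3,t5}} A6={{t2},{t6},{t7},{t1,t6},{t2,t3},{t2,t5},{t5,t6},{t2,t3,t5}}
  A12={{t3},{t6},{t1,t3},{t1,t6},{t2,t3},{t3,t5},{t5,t6},{t2,t3,t5}} A13={{t2},{t6},{t1,t3},{t1,t6},{t2,t3},{t2,t5},{t5,t6},{t2,t3,t5}} A14={{t2,t5},{t3,t5},{t5,t6},{t2,t3,t5}} A15={{t2},{t1,t3},{t1,t6},{t2,t3},{t2,t5},{t2,t3,t5}} A16={{t2},{t6},{t1,t6},{t2,t3},{t2,t5},{t5,t6},{t2,t3,t5}} A23={{t6},{t1,t3},{t1,t6},{t2,t3},{t5,t6},{t2,t3,t5}} A24={{t3,t5},{t5,t6},{t2,t3,t5}} A25={{t1,t3},{t1,t6},{t2,t3},{t2,t3,t5}} A26={{t6},{t7},{t1,t6},{t2,t3},{t5,t6},{t2,t3,t5}} A34={{t2,t5},{t5,t6},{t2,t3,t5}} A35={{t1},{t2},{t1,t3},{t1,t6},{t2,t3},{t2,t5},{t2,t3,t5}} A36={{t2},{t6},{t1,t6},{t2,t3},{t2,t5},{t5,t6},{t2,t3,t5}} A45={{t2,t5},{t2,t3,t5}} A46={{t2,t5},{t5,t6},{t2,t3,t5}} A56={{t2},{t1,t6},{t2,t3},{t2,t5},{t2,t3,t5}}
  A123={{t6},{t1,t3},{t1,t6},{t2,t3},{t5,t6},{t2,t3,t5}} A124={{t3,t5},{t5,t6},{t2,t3,t5}} A125={{t1,t3},{t1,t6},{t2,t3},{t2,t3,t5}} A126={{t6},{t1,t6},{t2,t3},{t5,t6},{t2,t3,t5}} A134={{t2,t5},{t5,t6},{t2,t3,t5}} A135={{t2},{t1,t3},{t1,t6},{t2,t3},{t2,t5},{t2,t3,t5}} A136={{t2},{t6},{t1,t6},{t2,t3},{t2,t5},{t5,t6},{t2,t3,t5}} A145={{t2,t5},{t2,t3,t5}} A146={{t2,t5},{t5,t6},{t2,t3,t5}} A156={{t2},{t1,t6},{t2,t3},{t2,t5},{t2,t3,t5}} A234={{t5,t6},{t2,t3,t5}} A235={{t1,t3},{t1,t6},{t2,t3},{t2,t3,t5}} A236={{t6},{t1,t6},{t2,t3},{t5,t6},{t2,t3,t5}} A245={{t2,t3,t5}} A246={{t5,t6},{t2,t3,t5}} A256={{t1,t6},{t2,t3},{t2,t3,t5}} A345={{t2,t5},{t2,t3,t5}} A346={{t2,t5},{t5,t6},{t2,t3,t5}} A356={{t2},{t1,t6},{t2,t3},{t2,t5},{t2,t3,t5}} A456={{t2,t5},{t2,t3,t5}}
  A1234={{t5,t6},{t2,t3,t5}} A1235={{t1,t3},{t1,t6},{t2,t3},{t2,t3,t5}} A1236={{t6},{t1,t6},{t2,t3},{t5,t6},{t2,t3,t5}} A1245={{t2,t3,t5}} A1246={{t5,t6},{t2,t3,t5}} A1256={{t1,t6},{t2,t3},{t2,t3,t5}} A1345={{t2,t5},{t2,t3,t5}} A1346={{t2,t5},{t5,t6},{t2,t3,t5}} A1356={{t2},{t1,t6},{t2,t3},{t2,t5},{t2,t3,t5}} A1456={{t2,t5},{t2,t3,t5}} A2345={{t2,t3,t5}} A2346={{t5,t6},{t2,t3,t5}} A2356={{t1,t6},{t2,t3},{t2,t3,t5}} A2456={{t2,t3,t5}} A3456={{t2,t5},{t2,t3,t5}}
  A12345={{t2,t3,t5}} A12346={{t5,t6},{t2,t3,t5}} A12356={{t1,t6},{t2,t3},{t2,t3,t5}} A12456={{t2,t3,t5}} A13456={{t2,t5},{t2,t3,t5}} A23456={{t2,t3,t5}}
  A123456={{t2,t3,t5}}
components per intersection:
  A1: {{t2},{t3},{t1,t3},{t2,t3},{t2,t5},{t3,t5},{t2,t3,t5}} {{t6},{t1,t6},{t5,t6}}
  A2: {{t3},{t1,t3},{t2,t3},{t3,t5},{t2,t3,t5}} {{t6},{t1,t6},{t5,t6}} {{t7}}
  A3: {{t1},{t6},{t1,t3},{t1,t6},{t5,t6}} {{t2},{t2,t3},{t2,t5},{t2,t3,t5}}
  A4: {{t5},{t2,t5},{t3,t5},{t5,t6},{t2,t3,t5}}
  A5: {{t1},{t1,t3},{t1,t6}} {{t2},{t2,t3},{t2,t5},{t2,t3,t5}} {{t4}}
  A6: {{t2},{t2,t3},{t2,t5},{t2,t3,t5}} {{t6},{t1,t6},{t5,t6}} {{t7}}
  A12: {{t3},{t1,t3},{t2,t3},{t3,t5},{t2,t3,t5}} {{t6},{t1,t6},{t5,t6}}
  A13: {{t2},{t2,t3},{t2,t5},{t2,t3,t5}} {{t6},{t1,t6},{t5,t6}} {{t1,t3}}
  A14: {{t2,t5},{t3,t5},{t2,t3,t5}} {{t5,t6}}
  A15: {{t2},{t2,t3},{t2,t5},{t2,t3,t5}} {{t1,t3}} {{t1,t6}}
  A16: {{t2},{t2,t3},{t2,t5},{t2,t3,t5}} {{t6},{t1,t6},{t5,t6}}
  A23: {{t6},{t1,t6},{t5,t6}} {{t1,t3}} {{t2,t3},{t2,t3,t5}}
  A24: {{t3,t5},{t2,t3,t5}} {{t5,t6}}
  A25: {{t1,t3}} {{t1,t6}} {{t2,t3},{t2,t3,t5}}
  A26: {{t6},{t1,t6},{t5,t6}} {{t7}} {{t2,t3},{t2,t3,t5}}
  A34: {{t2,t5},{t2,t3,t5}} {{t5,t6}}
  A35: {{t1},{t1,t3},{t1,t6}} {{t2},{t2,t3},{t2,t5},{t2,t3,t5}}
  A36: {{t2},{t2,t3},{t2,t5},{t2,t3,t5}} {{t6},{t1,t6},{t5,t6}}
  A45: {{t2,t5},{t2,t3,t5}}
  A46: {{t2,t5},{t2,t3,t5}} {{t5,t6}}
  A56: {{t2},{t2,t3},{t2,t5},{t2,t3,t5}} {{t1,t6}}
  A123: {{t6},{t1,t6},{t5,t6}} {{t1,t3}} {{t2,t3},{t2,t3,t5}}
  A124: {{t3,t5},{t2,t3,t5}} {{t5,t6}}
  A125: {{t1,t3}} {{t1,t6}} {{t2,t3},{t2,t3,t5}}
  A126: {{t6},{t1,t6},{t5,t6}} {{t2,t3},{t2,t3,t5}}
  A134: {{t2,t5},{t2,t3,t5}} {{t5,t6}}
  A135: {{t2},{t2,t3},{t2,t5},{t2,t3,t5}} {{t1,t3}} {{t1,t6}}
  A136: {{t2},{t2,t3},{t2,t5},{t2,t3,t5}} {{t6},{t1,t6},{t5,t6}}
  A145: {{t2,t5},{t2,t3,t5}}
  A146: {{t2,t5},{t2,t3,t5}} {{t5,t6}}
  A156: {{t2},{t2,t3},{t2,t5},{t2,t3,t5}} {{t1,t6}}
  A234: {{t5,t6}} {{t2,t3,t5}}
  A235: {{t1,t3}} {{t1,t6}} {{t2,t3},{t2,t3,t5}}
  A236: {{t6},{t1,t6},{t5,t6}} {{t2,t3},{t2,t3,t5}}
  A245: {{t2,t3,t5}}
  A246: {{t5,t6}} {{t2,t3,t5}}
  A256: {{t1,t6}} {{t2,t3},{t2,t3,t5}}
  A345: {{t2,t5},{t2,t3,t5}}
  A346: {{t2,t5},{t2,t3,t5}} {{t5,t6}}
  A356: {{t2},{t2,t3},{t2,t5},{t2,t3,t5}} {{t1,t6}}
  A456: {{t2,t5},{t2,t3,t5}}
  A1234: {{t5,t6}} {{t2,t3,t5}}
  A1235: {{t1,t3}} {{t1,t6}} {{t2,t3},{t2,t3,t5}}
  A1236: {{t6},{t1,t6},{t5,t6}} {{t2,t3},{t2,t3,t5}}
  A1245: {{t2,t3,t5}}
  A1246: {{t5,t6}} {{t2,t3,t5}}
  A1256: {{t1,t6}} {{t2,t3},{t2,t3,t5}}
  A1345: {{t2,t5},{t2,t3,t5}}
  A1346: {{t2,t5},{t2,t3,t5}} {{t5,t6}}
  A1356: {{t2},{t2,t3},{t2,t5},{t2,t3,t5}} {{t1,t6}}
  A1456: {{t2,t5},{t2,t3,t5}}
  A2345: {{t2,t3,t5}}
  A2346: {{t5,t6}} {{t2,t3,t5}}
  A2356: {{t1,t6}} {{t2,t3},{t2,t3,t5}}
  A2456: {{t2,t3,t5}}
  A3456: {{t2,t5},{t2,t3,t5}}
  A12345: {{t2,t3,t5}}
  A12346: {{t5,t6}} {{t2,t3,t5}}
  A12356: {{t1,t6}} {{t2,t3},{t2,t3,t5}}
  A12456: {{t2,t3,t5}}
  A13456: {{t2,t5},{t2,t3,t5}}
  A23456: {{t2,t3,t5}}
  A123456: {{t2,t3,t5}}
C dims 14,34,40,25; δ0: rk 11, SNF 1^11; δ1: rk 22, SNF 1^22; δ2: rk 18, SNF 1^18
Ȟ^0 = (14 − 11) − 0 = 3, so Ȟ^0 ≅ Z^3
Ȟ^1 = (34 − 22) − 11 = 1, so Ȟ^1 ≅ Z
Ȟ^2 = (40 − 18) − 22 = 0, so Ȟ^2 ≅ 0


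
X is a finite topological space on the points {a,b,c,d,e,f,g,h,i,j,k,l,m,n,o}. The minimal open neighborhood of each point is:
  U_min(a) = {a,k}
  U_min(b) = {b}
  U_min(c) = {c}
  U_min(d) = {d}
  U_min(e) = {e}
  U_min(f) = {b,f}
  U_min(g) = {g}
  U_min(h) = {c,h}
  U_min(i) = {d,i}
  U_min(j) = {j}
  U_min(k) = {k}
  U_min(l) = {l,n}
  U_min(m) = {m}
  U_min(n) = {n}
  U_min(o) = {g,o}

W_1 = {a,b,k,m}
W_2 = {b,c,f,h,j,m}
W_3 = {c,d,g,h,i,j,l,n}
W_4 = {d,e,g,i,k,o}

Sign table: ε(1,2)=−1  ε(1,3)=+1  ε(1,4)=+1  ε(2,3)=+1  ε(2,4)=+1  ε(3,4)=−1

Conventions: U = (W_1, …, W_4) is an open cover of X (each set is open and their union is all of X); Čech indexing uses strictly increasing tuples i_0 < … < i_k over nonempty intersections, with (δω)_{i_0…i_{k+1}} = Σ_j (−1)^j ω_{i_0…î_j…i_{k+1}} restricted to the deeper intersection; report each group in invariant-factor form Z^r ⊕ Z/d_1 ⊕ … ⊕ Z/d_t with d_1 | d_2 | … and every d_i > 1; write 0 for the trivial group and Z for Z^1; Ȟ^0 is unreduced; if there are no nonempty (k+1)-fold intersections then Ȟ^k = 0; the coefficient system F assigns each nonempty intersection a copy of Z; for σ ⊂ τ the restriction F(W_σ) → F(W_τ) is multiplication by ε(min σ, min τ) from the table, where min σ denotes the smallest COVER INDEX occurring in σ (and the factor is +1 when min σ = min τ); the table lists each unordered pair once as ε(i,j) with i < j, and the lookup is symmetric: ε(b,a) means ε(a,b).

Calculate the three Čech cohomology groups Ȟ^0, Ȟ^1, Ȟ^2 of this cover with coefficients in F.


intersection data:
  W12={b,m} W14={k} W23={c,h,j} W34={d,g,i}
C dims 4,4; δ0: rk 3, SNF 1^3
Ȟ^0 = (4 − 3) − 0 = 1, so Ȟ^0 ≅ Z
Ȟ^1 = (4 − 0) − 3 = 1, so Ȟ^1 ≅ Z
Ȟ^2 = (0 − 0) − 0 = 0, so Ȟ^2 ≅ 0

Ȟ^0 ≅ Z, Ȟ^1 ≅ Z and Ȟ^2 ≅ 0
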